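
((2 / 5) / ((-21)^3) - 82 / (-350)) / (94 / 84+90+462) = 108466 / 256121775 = 0.00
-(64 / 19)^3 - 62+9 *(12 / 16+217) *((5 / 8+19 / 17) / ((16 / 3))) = 32245688403 / 59700736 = 540.12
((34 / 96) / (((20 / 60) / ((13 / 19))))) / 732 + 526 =117049949 / 222528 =526.00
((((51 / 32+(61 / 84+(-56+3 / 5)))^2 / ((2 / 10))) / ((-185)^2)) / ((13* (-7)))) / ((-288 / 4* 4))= 31808365801 / 2025283792896000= 0.00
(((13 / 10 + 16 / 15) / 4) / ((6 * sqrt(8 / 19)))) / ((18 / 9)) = 71 * sqrt(38) / 5760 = 0.08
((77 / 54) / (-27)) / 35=-11 / 7290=-0.00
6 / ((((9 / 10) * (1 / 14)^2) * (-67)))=-3920 / 201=-19.50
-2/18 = -1/9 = -0.11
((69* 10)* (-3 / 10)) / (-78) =69 / 26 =2.65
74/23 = 3.22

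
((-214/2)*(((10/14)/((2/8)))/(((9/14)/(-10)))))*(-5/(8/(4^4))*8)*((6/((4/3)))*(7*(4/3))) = -766976000/3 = -255658666.67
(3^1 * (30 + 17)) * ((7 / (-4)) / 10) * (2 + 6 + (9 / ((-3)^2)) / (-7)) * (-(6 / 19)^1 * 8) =489.79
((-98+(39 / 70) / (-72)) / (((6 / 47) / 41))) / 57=-317286331 / 574560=-552.22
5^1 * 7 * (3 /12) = 35 /4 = 8.75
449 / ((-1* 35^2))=-449 / 1225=-0.37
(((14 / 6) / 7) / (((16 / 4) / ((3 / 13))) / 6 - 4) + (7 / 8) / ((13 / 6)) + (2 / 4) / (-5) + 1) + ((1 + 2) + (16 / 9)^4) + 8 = 37516241 / 1705860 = 21.99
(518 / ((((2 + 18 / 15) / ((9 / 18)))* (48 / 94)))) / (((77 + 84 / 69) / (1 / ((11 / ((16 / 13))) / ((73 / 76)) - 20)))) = -14598905 / 77050656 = -0.19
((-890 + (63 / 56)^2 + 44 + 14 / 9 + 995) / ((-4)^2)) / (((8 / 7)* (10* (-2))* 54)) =-612143 / 79626240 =-0.01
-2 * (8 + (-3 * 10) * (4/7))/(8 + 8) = 8/7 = 1.14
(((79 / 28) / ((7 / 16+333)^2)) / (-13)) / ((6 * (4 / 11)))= -632 / 706380675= -0.00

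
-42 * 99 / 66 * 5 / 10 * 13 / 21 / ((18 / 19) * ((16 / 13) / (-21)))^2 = -38862733 / 6144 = -6325.31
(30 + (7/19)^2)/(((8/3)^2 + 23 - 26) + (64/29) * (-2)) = -2839419/28519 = -99.56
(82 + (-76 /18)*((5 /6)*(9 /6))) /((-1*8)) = -9.59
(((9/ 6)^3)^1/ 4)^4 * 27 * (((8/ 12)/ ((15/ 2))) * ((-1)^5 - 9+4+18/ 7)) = -4.17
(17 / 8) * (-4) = -17 / 2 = -8.50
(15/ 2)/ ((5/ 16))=24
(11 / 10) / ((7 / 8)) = 44 / 35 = 1.26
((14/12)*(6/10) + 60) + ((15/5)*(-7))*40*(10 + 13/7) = -98993/10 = -9899.30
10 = 10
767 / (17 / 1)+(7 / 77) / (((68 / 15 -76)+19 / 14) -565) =1125264431 / 24940751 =45.12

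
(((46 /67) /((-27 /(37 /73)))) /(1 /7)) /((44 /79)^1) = -470603 /2905254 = -0.16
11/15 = 0.73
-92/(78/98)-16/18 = -13628/117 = -116.48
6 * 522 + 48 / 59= 184836 / 59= 3132.81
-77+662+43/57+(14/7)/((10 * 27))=1502479/2565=585.76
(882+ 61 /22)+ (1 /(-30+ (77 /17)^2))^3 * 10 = 400844345218585 /453053810462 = 884.76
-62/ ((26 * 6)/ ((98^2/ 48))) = -74431/ 936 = -79.52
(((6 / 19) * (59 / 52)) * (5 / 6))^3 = 25672375 / 964430272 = 0.03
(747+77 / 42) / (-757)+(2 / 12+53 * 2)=238858 / 2271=105.18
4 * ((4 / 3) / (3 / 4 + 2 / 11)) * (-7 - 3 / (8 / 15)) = -8888 / 123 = -72.26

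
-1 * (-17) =17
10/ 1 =10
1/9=0.11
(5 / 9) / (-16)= -5 / 144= -0.03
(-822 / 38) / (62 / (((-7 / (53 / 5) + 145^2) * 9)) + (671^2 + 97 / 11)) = -0.00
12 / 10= 6 / 5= 1.20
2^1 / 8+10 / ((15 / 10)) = 83 / 12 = 6.92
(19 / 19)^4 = 1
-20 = -20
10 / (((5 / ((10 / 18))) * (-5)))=-0.22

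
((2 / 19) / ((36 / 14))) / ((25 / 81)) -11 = -5162 / 475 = -10.87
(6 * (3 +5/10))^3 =9261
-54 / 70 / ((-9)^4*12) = -1 / 102060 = -0.00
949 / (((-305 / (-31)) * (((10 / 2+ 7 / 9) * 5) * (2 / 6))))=61101 / 6100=10.02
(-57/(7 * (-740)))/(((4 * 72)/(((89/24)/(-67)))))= -1691/799626240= -0.00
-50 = -50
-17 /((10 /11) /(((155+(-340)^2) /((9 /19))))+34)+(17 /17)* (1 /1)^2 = 27418507 /54837008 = 0.50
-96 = -96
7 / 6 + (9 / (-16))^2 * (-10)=-767 / 384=-2.00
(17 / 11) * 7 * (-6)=-714 / 11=-64.91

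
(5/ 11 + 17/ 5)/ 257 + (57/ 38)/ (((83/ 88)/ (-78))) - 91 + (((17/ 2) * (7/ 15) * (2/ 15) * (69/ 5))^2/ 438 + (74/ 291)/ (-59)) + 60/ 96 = -70897019394758145407/ 330844777894125000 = -214.29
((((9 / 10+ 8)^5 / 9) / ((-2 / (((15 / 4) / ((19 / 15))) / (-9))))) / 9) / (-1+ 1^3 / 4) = -151.18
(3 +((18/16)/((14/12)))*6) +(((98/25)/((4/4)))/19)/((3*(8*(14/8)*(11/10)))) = 385801/43890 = 8.79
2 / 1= 2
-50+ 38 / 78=-1931 / 39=-49.51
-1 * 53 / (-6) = 53 / 6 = 8.83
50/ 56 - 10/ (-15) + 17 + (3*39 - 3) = 11135/ 84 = 132.56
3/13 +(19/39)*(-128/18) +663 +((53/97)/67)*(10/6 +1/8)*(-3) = 12039403447/18249192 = 659.72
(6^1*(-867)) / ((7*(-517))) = 5202 / 3619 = 1.44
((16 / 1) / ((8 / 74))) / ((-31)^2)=148 / 961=0.15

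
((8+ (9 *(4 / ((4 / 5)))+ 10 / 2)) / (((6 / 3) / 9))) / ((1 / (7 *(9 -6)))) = 5481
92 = 92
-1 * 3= -3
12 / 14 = 6 / 7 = 0.86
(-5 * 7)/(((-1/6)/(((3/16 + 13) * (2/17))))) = 22155/68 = 325.81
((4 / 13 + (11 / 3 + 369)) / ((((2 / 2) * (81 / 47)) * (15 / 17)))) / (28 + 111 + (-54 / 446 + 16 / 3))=1.70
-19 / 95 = -1 / 5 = -0.20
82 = 82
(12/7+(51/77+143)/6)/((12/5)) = 29635/2772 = 10.69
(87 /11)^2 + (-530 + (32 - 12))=-54141 /121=-447.45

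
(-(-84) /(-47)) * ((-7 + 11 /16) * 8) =4242 /47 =90.26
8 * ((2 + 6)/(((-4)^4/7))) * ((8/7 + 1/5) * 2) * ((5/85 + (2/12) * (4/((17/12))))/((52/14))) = 2961/4420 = 0.67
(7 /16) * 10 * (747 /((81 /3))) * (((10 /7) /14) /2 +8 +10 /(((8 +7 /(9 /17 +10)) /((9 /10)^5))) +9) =124283497073 /57904000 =2146.37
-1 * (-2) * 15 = 30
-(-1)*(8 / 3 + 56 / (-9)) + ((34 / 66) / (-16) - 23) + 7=-31027 / 1584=-19.59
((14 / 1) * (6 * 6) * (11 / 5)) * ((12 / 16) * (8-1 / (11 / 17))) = 26838 / 5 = 5367.60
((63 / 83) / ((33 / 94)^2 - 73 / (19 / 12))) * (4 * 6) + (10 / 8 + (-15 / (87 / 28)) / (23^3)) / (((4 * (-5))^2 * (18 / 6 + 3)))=-3816455272063631 / 9645964124202880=-0.40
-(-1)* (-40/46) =-20/23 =-0.87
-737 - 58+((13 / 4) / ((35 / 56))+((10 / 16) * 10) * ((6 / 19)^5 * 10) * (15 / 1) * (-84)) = -12839914951 / 12380495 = -1037.11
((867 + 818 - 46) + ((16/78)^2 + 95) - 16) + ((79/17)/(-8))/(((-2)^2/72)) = 176612225/103428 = 1707.59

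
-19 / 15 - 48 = -49.27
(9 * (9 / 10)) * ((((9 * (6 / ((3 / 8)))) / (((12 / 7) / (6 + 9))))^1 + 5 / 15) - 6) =101601 / 10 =10160.10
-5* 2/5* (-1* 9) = 18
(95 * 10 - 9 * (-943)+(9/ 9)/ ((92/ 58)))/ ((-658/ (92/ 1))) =-434131/ 329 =-1319.55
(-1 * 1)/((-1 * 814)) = 1/814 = 0.00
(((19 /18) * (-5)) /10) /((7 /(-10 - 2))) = 19 /21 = 0.90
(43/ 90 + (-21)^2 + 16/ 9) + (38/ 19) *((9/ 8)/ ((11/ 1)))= 878051/ 1980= 443.46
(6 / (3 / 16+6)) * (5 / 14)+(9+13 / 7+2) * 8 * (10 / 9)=26480 / 231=114.63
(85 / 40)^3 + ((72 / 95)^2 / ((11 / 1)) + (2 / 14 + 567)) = 205223081981 / 355801600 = 576.79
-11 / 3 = -3.67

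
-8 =-8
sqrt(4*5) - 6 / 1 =-6+2*sqrt(5) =-1.53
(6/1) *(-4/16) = -3/2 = -1.50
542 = 542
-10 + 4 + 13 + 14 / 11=91 / 11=8.27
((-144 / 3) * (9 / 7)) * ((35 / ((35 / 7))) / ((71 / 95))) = -41040 / 71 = -578.03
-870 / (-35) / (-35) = -174 / 245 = -0.71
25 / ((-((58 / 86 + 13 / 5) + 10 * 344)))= -0.01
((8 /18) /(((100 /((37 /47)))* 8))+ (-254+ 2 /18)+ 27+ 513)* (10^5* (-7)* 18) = -169435259000 /47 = -3605005510.64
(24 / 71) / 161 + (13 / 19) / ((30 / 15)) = 149515 / 434378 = 0.34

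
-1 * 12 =-12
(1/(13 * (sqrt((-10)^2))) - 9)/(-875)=167/16250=0.01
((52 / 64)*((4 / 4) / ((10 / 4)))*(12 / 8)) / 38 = 39 / 3040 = 0.01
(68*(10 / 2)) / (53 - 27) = 170 / 13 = 13.08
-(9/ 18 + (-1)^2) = -3/ 2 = -1.50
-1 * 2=-2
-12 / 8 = -3 / 2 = -1.50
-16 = -16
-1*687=-687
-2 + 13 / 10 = -7 / 10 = -0.70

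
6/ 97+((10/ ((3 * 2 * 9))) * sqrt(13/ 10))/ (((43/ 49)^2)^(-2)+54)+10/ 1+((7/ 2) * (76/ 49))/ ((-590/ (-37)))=3418801 * sqrt(130)/ 10280522970+2083631/ 200305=10.41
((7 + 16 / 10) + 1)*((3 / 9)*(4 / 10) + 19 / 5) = 944 / 25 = 37.76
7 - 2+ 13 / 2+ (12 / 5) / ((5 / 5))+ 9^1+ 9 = 319 / 10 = 31.90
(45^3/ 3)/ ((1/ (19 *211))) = 121773375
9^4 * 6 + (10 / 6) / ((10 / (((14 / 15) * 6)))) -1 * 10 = 39356.93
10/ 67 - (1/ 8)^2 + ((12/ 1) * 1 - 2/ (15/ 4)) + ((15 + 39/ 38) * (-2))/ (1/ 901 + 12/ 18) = -16058065199/ 441170880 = -36.40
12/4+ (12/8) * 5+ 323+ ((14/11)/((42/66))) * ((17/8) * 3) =1385/4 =346.25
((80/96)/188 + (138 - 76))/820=69941/924960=0.08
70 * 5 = 350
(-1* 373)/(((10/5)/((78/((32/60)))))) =-218205/8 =-27275.62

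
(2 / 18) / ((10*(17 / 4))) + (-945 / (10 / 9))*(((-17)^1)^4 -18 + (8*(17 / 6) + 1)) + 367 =-54344883193 / 765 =-71039063.00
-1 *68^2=-4624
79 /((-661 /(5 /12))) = -395 /7932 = -0.05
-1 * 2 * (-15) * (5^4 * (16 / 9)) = 100000 / 3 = 33333.33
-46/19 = -2.42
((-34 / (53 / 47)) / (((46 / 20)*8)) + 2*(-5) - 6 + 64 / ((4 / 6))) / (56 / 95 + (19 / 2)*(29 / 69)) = 54447825 / 3183869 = 17.10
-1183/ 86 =-13.76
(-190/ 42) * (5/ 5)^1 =-95/ 21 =-4.52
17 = 17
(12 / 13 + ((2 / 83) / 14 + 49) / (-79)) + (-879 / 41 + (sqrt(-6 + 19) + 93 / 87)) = -14236932998 / 709460843 + sqrt(13) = -16.46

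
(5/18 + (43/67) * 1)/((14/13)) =14417/16884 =0.85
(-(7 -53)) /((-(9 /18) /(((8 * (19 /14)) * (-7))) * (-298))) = -3496 /149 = -23.46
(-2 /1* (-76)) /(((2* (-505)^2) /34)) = 0.01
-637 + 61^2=3084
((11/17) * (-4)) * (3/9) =-44/51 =-0.86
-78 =-78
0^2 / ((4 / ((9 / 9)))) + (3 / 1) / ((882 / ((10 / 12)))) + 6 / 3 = 3533 / 1764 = 2.00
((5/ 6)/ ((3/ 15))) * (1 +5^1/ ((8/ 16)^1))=275/ 6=45.83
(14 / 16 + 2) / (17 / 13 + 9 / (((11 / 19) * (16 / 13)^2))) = 105248 / 423559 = 0.25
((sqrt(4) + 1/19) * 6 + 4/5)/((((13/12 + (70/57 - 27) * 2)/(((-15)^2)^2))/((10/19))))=-100926000/14573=-6925.55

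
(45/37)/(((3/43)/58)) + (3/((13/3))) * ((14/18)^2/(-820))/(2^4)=57425844587/56796480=1011.08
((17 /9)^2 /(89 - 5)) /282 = 0.00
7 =7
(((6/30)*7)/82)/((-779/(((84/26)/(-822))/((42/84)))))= 49/284416795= 0.00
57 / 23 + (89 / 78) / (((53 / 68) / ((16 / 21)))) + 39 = 42523846 / 998361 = 42.59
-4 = -4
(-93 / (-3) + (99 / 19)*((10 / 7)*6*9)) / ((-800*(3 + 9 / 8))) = -57583 / 438900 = -0.13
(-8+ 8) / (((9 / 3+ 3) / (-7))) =0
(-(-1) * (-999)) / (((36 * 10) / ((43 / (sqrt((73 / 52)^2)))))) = -85.00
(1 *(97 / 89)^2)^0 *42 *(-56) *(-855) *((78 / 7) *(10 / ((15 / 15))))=224078400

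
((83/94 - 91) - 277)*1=-34509/94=-367.12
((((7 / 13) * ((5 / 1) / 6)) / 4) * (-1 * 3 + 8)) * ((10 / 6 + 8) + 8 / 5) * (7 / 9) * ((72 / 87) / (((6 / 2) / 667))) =73255 / 81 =904.38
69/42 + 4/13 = 355/182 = 1.95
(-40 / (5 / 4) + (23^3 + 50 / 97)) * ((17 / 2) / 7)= 20011465 / 1358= 14735.98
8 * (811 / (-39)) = -166.36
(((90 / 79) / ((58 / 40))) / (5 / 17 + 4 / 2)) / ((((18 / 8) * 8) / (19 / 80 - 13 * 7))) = -617185 / 357396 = -1.73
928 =928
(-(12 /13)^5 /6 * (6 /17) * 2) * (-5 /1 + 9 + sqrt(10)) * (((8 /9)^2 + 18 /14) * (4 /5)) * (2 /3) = -0.63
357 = 357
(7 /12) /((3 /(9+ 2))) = 77 /36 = 2.14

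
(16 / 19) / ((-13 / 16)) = -256 / 247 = -1.04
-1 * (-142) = 142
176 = 176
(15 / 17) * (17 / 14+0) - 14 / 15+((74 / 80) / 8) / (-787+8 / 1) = 0.14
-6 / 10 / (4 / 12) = -9 / 5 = -1.80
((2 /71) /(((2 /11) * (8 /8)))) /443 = 11 /31453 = 0.00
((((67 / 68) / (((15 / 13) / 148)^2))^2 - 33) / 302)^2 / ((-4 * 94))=-14780859132929536725776689628641 / 7340531197997587500000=-2013595301.79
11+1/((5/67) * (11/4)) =873/55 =15.87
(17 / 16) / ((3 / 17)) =289 / 48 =6.02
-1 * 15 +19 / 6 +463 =2707 / 6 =451.17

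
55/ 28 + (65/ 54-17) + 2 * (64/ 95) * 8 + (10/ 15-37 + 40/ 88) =-30756941/ 790020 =-38.93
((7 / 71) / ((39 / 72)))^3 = 4741632 / 786330467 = 0.01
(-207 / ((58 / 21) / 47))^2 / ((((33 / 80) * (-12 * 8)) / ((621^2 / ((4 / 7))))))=-62601354703767915 / 296032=-211468201761.19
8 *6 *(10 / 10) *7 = 336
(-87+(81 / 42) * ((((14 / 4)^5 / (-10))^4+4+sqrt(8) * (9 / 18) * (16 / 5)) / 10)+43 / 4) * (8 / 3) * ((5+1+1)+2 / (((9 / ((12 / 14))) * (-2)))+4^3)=142944 * sqrt(2) / 1225+3207723496257300396203 / 11560550400000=277471685.43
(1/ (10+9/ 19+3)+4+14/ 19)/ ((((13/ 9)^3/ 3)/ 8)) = 51177987/ 1335776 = 38.31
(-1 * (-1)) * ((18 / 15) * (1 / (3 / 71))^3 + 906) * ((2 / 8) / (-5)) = -189148 / 225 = -840.66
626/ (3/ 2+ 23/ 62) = 9703/ 29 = 334.59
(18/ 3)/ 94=3/ 47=0.06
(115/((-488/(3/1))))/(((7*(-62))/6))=1035/105896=0.01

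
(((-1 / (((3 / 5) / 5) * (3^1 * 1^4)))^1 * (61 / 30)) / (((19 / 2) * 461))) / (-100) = 0.00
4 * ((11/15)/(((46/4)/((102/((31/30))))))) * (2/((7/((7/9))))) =11968/2139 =5.60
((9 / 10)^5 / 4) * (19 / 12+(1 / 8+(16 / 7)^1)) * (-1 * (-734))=4847076531 / 11200000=432.77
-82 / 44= -41 / 22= -1.86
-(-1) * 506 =506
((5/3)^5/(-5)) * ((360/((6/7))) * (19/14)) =-118750/81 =-1466.05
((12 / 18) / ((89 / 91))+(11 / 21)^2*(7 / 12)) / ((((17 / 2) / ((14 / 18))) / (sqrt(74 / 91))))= 56633*sqrt(6734) / 66913938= 0.07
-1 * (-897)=897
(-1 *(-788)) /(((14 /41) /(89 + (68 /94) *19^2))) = 808043.70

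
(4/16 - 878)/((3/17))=-59687/12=-4973.92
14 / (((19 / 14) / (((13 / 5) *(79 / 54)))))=100646 / 2565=39.24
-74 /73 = -1.01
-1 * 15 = -15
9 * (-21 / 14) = -27 / 2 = -13.50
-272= -272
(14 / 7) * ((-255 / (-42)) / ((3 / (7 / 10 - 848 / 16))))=-8891 / 42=-211.69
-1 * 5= -5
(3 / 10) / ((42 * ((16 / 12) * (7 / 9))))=27 / 3920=0.01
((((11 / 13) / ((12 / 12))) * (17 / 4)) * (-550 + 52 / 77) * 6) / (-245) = 1078599 / 22295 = 48.38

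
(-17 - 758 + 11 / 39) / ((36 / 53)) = -800671 / 702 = -1140.56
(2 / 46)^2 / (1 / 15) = 0.03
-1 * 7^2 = -49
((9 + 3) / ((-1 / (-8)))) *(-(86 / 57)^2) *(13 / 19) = -3076736 / 20577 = -149.52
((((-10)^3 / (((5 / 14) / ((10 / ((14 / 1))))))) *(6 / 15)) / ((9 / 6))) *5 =-8000 / 3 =-2666.67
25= 25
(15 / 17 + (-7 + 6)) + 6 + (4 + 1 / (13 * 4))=8753 / 884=9.90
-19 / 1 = -19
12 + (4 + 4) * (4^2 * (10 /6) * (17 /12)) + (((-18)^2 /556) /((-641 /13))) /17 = 4283514047 /13632147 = 314.22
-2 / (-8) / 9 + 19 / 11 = 695 / 396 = 1.76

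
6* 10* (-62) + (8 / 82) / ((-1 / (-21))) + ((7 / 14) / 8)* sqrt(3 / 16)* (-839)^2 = -152436 / 41 + 703921* sqrt(3) / 64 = 15332.47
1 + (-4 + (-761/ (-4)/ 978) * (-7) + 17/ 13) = -155315/ 50856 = -3.05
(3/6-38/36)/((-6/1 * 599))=5/32346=0.00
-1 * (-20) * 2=40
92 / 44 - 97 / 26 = -469 / 286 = -1.64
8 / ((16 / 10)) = 5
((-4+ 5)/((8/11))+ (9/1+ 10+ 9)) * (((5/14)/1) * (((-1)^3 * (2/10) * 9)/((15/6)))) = -423/56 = -7.55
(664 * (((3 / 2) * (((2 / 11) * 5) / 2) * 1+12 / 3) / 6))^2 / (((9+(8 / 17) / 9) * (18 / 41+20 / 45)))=916929440946 / 27316355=33567.05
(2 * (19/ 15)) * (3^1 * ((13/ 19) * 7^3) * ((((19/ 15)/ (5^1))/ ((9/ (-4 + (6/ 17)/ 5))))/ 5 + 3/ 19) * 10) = 13199549636/ 5450625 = 2421.66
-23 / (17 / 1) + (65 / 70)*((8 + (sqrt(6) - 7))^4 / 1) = 26*sqrt(6) + 15811 / 238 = 130.12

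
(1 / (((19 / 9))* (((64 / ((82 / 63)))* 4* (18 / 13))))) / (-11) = -533 / 3370752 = -0.00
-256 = -256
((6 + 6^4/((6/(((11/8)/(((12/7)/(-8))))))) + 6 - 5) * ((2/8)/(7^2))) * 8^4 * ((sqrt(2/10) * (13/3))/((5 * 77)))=-2622464 * sqrt(5)/40425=-145.06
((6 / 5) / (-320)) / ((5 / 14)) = -21 / 2000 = -0.01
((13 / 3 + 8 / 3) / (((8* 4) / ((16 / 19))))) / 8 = 7 / 304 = 0.02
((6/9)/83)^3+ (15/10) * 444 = 10281873842/15438249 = 666.00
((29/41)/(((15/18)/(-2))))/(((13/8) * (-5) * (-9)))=-928/39975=-0.02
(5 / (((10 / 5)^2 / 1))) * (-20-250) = -675 / 2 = -337.50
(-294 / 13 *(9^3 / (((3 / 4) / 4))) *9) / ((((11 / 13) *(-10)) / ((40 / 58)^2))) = 44482.32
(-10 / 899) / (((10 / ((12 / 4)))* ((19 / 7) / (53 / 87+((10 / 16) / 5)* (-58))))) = 16177 / 1981396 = 0.01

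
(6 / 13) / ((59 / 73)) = 438 / 767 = 0.57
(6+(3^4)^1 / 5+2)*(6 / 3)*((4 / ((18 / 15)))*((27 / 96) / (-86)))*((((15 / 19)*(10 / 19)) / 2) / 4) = -27225 / 993472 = -0.03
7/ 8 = 0.88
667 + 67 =734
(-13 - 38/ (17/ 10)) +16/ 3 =-1531/ 51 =-30.02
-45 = -45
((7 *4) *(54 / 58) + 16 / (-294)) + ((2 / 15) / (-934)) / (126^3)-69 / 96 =41117440794139 / 1625465530080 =25.30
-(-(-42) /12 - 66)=125 /2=62.50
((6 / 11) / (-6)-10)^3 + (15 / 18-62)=-8694263 / 7986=-1088.69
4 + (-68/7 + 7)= 9/7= 1.29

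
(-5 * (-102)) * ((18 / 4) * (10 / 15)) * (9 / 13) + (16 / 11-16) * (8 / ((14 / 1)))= 1051970 / 1001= 1050.92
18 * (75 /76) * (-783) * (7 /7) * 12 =-3171150 /19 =-166902.63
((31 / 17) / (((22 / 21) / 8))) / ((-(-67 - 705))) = 651 / 36091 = 0.02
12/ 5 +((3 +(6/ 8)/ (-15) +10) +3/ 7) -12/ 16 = 526/ 35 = 15.03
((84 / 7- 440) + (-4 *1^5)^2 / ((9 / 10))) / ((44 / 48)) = -14768 / 33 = -447.52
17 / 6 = 2.83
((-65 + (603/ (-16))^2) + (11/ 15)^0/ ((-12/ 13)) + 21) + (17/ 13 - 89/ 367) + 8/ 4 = 5050375745/ 3664128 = 1378.33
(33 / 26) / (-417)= -0.00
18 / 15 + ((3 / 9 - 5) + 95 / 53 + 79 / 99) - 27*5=-3564713 / 26235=-135.88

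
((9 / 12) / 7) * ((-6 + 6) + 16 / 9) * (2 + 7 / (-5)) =0.11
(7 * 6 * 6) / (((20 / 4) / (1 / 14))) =3.60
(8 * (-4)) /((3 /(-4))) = 42.67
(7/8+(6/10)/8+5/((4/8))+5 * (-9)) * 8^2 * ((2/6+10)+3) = -29056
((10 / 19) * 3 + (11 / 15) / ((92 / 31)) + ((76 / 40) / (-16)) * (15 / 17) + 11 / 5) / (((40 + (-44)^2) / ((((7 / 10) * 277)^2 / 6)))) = 52571926841693 / 4227754752000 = 12.43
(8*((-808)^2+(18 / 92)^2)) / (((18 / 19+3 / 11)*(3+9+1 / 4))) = 461960325992 / 1321971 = 349448.15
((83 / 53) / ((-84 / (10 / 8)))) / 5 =-83 / 17808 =-0.00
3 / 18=1 / 6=0.17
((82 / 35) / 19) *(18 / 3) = 492 / 665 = 0.74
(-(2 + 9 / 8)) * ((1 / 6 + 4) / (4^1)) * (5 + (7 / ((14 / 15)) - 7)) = -6875 / 384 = -17.90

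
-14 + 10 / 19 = -256 / 19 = -13.47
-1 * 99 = -99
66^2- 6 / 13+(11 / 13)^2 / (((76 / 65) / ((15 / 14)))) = 4634991 / 1064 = 4356.19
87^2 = 7569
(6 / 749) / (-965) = -6 / 722785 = -0.00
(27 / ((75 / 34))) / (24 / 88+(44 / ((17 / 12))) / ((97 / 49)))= 616726 / 804275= 0.77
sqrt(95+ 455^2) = 4 * sqrt(12945) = 455.10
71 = 71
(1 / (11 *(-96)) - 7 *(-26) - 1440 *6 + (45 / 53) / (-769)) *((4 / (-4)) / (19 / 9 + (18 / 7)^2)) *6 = 160536024223533 / 27595423504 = 5817.49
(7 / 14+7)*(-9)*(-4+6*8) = -2970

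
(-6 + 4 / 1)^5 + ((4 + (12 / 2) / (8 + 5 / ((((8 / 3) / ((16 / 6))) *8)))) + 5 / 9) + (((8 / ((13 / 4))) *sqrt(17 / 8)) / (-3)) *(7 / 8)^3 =-5537 / 207 - 343 *sqrt(34) / 2496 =-27.55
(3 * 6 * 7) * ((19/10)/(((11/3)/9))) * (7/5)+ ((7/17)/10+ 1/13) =100009341/121550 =822.78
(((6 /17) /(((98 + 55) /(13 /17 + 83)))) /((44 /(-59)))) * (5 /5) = -42008 /162129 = -0.26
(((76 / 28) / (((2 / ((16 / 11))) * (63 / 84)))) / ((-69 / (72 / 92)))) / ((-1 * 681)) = 1216 / 27739173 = 0.00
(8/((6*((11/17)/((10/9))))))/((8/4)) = 340/297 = 1.14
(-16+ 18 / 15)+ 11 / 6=-389 / 30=-12.97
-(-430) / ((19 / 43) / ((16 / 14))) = 147920 / 133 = 1112.18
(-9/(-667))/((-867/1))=-3/192763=-0.00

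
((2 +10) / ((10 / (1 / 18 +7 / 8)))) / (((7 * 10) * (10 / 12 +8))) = 67 / 37100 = 0.00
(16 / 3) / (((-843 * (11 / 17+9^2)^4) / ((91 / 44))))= -7600411 / 25813053864328896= -0.00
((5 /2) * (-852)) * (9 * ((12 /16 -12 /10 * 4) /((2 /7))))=1086939 /4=271734.75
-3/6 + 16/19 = 13/38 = 0.34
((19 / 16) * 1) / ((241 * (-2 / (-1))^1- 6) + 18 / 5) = 95 / 38368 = 0.00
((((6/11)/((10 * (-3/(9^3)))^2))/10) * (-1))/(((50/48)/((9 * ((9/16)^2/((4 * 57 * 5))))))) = -129140163/1672000000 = -0.08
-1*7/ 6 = -7/ 6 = -1.17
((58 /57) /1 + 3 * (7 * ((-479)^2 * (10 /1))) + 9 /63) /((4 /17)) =326822651501 /1596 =204776097.43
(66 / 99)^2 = 4 / 9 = 0.44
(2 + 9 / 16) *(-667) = -27347 / 16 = -1709.19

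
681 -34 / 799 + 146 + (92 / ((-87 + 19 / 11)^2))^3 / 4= 1654543036881549659997 / 2000759582314528028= 826.96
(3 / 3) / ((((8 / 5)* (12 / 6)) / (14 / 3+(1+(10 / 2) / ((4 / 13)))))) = 1315 / 192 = 6.85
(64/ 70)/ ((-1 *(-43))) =32/ 1505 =0.02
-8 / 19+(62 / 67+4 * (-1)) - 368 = -472914 / 1273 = -371.50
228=228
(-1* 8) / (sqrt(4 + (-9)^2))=-8* sqrt(85) / 85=-0.87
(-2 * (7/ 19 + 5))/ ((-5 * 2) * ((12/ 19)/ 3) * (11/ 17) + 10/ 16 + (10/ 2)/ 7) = 194208/ 415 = 467.97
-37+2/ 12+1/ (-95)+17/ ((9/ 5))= -46853/ 1710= -27.40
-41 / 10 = -4.10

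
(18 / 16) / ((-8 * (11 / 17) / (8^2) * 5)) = -153 / 55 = -2.78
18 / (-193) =-18 / 193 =-0.09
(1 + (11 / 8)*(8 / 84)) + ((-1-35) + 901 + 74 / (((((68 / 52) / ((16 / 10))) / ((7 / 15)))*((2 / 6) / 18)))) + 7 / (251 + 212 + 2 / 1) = 3483652169 / 1106700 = 3147.78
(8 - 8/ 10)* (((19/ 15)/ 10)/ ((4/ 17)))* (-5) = -969/ 50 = -19.38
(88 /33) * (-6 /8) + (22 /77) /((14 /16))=-82 /49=-1.67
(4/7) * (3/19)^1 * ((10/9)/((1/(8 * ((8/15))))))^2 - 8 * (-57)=458.03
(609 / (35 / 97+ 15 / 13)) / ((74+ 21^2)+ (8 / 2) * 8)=767949 / 1044770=0.74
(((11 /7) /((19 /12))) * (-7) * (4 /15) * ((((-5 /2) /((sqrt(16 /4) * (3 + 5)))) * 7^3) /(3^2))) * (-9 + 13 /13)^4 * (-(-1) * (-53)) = -409536512 /171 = -2394950.36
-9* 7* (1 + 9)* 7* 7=-30870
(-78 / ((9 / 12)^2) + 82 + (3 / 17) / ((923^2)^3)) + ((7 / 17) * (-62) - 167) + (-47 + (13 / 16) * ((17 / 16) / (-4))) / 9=-24648521463247848663544661 / 96872742205299740279808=-254.44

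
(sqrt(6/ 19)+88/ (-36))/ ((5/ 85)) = -374/ 9+17 * sqrt(114)/ 19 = -32.00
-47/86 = -0.55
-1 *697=-697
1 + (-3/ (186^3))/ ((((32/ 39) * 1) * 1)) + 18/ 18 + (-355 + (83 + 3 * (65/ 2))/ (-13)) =-109123718185/ 297433344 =-366.88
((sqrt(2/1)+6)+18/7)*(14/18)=7*sqrt(2)/9+20/3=7.77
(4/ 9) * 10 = 40/ 9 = 4.44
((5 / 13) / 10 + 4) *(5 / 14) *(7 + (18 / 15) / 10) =10.27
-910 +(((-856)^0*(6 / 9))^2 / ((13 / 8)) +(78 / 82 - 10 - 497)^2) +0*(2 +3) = 50187179690 / 196677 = 255175.64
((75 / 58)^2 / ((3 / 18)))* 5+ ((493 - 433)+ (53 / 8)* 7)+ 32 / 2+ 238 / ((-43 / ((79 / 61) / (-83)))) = 252851597707 / 1464746152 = 172.62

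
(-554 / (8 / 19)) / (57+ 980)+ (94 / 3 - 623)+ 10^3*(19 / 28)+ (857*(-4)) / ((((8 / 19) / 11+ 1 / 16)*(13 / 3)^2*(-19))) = 897837547697 / 4961061924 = 180.98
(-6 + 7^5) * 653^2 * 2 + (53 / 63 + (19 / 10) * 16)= 4513381503511 / 315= 14328195249.24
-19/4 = -4.75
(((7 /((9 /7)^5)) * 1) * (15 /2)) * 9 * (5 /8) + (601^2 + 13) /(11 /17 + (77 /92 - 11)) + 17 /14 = -46022499170281 /1215167184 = -37873.39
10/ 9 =1.11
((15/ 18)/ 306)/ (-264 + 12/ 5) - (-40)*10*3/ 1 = 2881785575/ 2401488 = 1200.00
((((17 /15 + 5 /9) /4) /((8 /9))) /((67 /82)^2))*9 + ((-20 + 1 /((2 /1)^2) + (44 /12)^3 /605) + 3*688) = 994220905 /484812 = 2050.73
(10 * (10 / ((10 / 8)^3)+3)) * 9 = 3654 / 5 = 730.80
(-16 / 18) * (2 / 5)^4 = -128 / 5625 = -0.02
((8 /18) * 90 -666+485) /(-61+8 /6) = 423 /179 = 2.36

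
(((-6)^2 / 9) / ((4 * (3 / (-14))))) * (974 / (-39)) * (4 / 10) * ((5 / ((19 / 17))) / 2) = 231812 / 2223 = 104.28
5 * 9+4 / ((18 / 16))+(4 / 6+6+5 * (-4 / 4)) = 452 / 9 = 50.22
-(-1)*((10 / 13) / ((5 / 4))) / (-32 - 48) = -1 / 130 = -0.01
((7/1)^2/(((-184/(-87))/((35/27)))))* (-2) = -49735/828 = -60.07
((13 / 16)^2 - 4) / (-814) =855 / 208384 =0.00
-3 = -3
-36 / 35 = -1.03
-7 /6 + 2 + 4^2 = 101 /6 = 16.83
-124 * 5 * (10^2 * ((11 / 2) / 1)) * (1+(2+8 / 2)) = -2387000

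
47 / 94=1 / 2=0.50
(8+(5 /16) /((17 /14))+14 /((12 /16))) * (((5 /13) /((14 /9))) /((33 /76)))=80275 /5236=15.33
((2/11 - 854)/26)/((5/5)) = -32.84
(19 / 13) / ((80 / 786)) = 7467 / 520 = 14.36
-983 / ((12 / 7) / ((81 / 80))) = -185787 / 320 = -580.58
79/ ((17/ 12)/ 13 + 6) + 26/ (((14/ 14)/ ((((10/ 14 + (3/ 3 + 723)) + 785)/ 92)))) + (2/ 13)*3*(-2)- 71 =733359465/ 1994629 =367.67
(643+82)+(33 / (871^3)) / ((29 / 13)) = 1068678610708 / 1474039463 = 725.00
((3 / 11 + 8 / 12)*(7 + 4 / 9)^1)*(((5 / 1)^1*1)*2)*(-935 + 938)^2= 20770 / 33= 629.39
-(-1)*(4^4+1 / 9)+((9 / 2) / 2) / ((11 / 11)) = 9301 / 36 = 258.36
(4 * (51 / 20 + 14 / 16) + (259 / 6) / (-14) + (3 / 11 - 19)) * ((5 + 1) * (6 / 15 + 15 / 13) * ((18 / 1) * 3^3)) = -131378679 / 3575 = -36749.28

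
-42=-42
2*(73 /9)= 146 /9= 16.22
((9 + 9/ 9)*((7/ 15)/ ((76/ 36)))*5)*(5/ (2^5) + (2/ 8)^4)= 4305/ 2432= 1.77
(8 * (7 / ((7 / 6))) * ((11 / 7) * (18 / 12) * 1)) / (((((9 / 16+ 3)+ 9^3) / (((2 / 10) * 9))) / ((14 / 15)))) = 25344 / 97675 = 0.26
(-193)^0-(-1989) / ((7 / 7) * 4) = 1993 / 4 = 498.25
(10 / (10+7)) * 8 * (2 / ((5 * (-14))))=-16 / 119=-0.13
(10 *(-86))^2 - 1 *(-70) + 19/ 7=5177709/ 7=739672.71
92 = 92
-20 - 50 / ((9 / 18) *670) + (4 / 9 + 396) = 226906 / 603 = 376.30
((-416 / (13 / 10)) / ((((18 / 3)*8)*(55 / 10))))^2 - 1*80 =-85520 / 1089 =-78.53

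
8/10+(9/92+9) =4553/460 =9.90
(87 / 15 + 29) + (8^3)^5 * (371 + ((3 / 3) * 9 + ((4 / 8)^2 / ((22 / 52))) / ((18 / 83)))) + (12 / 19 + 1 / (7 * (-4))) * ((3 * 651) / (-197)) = 99797891887732489410307 / 7411140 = 13465929922755809.42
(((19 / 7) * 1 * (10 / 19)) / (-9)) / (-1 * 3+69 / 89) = 445 / 6237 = 0.07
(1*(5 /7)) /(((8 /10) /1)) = 25 /28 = 0.89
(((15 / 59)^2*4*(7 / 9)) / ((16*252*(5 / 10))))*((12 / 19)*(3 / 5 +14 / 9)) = 485 / 3571506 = 0.00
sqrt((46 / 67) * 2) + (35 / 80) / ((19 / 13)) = 91 / 304 + 2 * sqrt(1541) / 67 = 1.47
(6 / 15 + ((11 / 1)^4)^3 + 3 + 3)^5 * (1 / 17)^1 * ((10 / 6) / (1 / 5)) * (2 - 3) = -951505123576633284548680832472173697466429890094816330162966441957 / 6375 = -149255705659079730909597000000000000000000000000000000000000000.00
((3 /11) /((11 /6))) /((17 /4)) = 72 /2057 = 0.04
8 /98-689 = -33757 /49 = -688.92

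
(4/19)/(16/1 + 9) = 4/475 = 0.01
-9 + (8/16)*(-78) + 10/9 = -422/9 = -46.89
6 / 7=0.86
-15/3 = -5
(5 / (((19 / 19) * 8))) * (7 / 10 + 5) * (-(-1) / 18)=19 / 96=0.20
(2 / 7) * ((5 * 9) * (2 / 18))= 10 / 7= 1.43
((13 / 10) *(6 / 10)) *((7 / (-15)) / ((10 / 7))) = -637 / 2500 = -0.25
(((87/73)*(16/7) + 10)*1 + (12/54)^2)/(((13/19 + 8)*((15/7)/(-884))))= -8880145976/14634675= -606.79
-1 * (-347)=347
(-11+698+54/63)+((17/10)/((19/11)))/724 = 662352709/962920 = 687.86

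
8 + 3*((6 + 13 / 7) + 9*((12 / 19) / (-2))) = 23.05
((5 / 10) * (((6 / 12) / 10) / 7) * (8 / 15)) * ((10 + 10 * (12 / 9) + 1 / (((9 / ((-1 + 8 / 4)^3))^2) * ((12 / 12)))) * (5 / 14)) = 1891 / 119070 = 0.02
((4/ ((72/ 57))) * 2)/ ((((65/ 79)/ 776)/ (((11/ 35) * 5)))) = 12812536/ 1365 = 9386.47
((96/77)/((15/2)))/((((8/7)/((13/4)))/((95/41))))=494/451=1.10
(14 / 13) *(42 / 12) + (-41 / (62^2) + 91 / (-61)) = 2.27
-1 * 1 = -1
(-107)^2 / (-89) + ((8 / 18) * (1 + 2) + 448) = 320.69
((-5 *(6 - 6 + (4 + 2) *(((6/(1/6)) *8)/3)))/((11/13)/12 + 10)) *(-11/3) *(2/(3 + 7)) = 329472/1571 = 209.72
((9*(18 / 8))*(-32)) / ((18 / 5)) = -180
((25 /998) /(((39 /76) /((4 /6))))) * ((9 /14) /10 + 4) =54055 /408681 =0.13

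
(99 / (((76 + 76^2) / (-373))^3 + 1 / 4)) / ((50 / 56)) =-575413057296 / 20039405642875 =-0.03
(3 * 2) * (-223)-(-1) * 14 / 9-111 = -13027 / 9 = -1447.44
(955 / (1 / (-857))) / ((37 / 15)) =-12276525 / 37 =-331797.97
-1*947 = -947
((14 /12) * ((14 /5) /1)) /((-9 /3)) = -1.09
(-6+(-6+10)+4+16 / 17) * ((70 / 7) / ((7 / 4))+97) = 35950 / 119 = 302.10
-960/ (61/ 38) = -36480/ 61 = -598.03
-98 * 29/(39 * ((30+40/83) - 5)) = -235886/82485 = -2.86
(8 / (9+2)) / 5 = 8 / 55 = 0.15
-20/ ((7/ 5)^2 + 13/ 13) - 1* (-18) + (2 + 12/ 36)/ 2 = 2755/ 222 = 12.41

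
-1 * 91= -91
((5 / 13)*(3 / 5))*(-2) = -6 / 13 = -0.46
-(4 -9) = 5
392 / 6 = 65.33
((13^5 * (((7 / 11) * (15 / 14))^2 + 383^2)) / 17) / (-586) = -26360949397393 / 4821608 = -5467252.71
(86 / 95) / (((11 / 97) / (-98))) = -817516 / 1045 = -782.31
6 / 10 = 3 / 5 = 0.60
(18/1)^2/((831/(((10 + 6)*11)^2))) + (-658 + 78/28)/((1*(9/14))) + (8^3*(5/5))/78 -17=358042546/32409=11047.63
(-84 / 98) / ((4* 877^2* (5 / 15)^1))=-9 / 10767806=-0.00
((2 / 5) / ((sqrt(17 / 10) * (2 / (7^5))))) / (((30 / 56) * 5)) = 470596 * sqrt(170) / 6375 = 962.48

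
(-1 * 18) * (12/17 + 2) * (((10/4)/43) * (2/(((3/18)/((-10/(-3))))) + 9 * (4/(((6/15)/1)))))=-269100/731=-368.13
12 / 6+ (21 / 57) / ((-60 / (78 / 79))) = 29929 / 15010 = 1.99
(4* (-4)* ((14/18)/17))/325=-112/49725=-0.00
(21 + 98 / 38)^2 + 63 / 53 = 10660055 / 19133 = 557.16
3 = 3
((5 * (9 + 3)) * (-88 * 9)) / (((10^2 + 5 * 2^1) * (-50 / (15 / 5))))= 648 / 25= 25.92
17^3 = 4913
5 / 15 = 1 / 3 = 0.33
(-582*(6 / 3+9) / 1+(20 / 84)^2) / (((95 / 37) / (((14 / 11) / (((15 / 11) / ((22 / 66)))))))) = -208921018 / 269325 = -775.72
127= 127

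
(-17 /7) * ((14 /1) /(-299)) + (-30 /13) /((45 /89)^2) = -359776 /40365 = -8.91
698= 698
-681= -681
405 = 405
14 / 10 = 7 / 5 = 1.40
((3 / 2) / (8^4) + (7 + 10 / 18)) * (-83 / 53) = -11.83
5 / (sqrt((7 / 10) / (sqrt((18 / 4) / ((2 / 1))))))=5*sqrt(105) / 7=7.32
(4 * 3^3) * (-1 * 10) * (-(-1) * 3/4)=-810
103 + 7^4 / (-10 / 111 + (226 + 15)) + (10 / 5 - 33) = 2191863 / 26741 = 81.97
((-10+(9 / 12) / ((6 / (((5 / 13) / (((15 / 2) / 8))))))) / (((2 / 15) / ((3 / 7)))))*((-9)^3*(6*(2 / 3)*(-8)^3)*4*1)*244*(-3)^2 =-38163025428480 / 91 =-419373905807.47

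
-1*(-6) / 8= 3 / 4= 0.75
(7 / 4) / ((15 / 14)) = 49 / 30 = 1.63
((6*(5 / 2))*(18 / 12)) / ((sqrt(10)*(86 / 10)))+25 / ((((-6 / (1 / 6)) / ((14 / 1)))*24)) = -175 / 432+45*sqrt(10) / 172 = 0.42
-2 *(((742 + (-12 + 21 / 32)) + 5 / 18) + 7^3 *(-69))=6605587 / 144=45872.13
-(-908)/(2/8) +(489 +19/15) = 61834/15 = 4122.27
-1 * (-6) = 6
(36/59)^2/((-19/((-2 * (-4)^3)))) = -165888/66139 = -2.51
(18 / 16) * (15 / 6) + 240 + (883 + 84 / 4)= 18349 / 16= 1146.81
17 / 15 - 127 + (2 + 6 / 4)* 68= 1682 / 15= 112.13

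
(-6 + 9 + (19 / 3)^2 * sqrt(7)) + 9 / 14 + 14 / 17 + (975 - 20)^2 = 361 * sqrt(7) / 9 + 217063013 / 238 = 912135.59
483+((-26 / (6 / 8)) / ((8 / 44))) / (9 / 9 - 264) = 381659 / 789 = 483.72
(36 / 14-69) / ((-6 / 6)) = 465 / 7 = 66.43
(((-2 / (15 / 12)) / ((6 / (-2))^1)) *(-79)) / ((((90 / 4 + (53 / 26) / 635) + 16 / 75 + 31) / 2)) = -10434320 / 6651451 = -1.57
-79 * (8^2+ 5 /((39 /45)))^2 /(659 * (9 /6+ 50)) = -129978542 /11471213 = -11.33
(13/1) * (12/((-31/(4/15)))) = -208/155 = -1.34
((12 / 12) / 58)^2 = 1 / 3364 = 0.00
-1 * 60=-60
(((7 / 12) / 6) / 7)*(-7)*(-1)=7 / 72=0.10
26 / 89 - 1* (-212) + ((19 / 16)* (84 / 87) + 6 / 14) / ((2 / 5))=31253011 / 144536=216.23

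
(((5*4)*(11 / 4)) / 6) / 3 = 3.06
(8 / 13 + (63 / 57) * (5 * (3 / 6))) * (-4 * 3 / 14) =-2.90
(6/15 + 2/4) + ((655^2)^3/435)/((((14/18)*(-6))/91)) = -513288053716038932/145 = -3539917611834751.26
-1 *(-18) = 18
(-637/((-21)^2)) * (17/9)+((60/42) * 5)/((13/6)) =4189/7371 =0.57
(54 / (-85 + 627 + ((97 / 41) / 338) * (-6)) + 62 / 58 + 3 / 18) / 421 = 872478689 / 275085398658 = 0.00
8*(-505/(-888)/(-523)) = -505/58053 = -0.01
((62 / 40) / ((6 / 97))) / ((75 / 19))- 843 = -7529867 / 9000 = -836.65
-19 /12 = -1.58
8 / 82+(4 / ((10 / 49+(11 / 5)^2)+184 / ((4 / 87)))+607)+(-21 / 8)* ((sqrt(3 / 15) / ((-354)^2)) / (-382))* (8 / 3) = 7* sqrt(5) / 239353560+122180885339 / 201253789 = 607.10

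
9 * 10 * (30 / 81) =33.33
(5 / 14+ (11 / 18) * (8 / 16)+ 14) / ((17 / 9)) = 3695 / 476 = 7.76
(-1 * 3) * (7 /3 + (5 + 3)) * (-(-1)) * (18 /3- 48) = 1302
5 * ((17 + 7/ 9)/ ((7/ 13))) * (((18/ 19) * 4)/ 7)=83200/ 931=89.37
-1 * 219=-219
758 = 758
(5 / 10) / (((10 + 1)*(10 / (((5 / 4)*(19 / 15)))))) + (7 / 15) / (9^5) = 1123163 / 155889360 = 0.01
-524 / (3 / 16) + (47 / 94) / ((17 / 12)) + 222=-131188 / 51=-2572.31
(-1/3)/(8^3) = -1/1536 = -0.00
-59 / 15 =-3.93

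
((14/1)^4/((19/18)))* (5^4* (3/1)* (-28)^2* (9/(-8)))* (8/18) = -508243680000/19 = -26749667368.42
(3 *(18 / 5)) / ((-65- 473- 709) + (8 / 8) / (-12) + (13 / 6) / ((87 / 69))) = -18792 / 2166935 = -0.01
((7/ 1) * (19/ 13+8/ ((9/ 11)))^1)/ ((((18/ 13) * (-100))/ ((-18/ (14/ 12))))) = 263/ 30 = 8.77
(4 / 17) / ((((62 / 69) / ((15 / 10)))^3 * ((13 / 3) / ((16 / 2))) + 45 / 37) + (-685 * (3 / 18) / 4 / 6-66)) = -63010654272 / 18591497904005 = -0.00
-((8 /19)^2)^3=-262144 /47045881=-0.01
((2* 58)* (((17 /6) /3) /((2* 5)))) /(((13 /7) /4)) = 13804 /585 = 23.60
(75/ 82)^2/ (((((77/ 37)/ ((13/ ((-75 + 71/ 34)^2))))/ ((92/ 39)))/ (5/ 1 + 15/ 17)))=293250000/ 21498579641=0.01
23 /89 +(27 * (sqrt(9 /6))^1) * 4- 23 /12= -1771 /1068 +54 * sqrt(6)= 130.61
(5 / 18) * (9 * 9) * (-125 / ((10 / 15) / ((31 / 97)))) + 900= -173925 / 388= -448.26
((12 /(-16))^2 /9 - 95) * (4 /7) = -217 /4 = -54.25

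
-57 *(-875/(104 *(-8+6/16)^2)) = 399000/48373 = 8.25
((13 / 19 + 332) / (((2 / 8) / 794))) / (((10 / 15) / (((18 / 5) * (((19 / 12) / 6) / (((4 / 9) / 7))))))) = 474283593 / 20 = 23714179.65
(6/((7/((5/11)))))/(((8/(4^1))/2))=30/77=0.39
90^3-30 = 728970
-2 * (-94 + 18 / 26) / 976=1213 / 6344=0.19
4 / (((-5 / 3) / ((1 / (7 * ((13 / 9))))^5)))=-708588 / 31201607255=-0.00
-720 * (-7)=5040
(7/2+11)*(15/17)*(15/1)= 6525/34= 191.91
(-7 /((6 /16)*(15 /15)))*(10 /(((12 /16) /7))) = -15680 /9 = -1742.22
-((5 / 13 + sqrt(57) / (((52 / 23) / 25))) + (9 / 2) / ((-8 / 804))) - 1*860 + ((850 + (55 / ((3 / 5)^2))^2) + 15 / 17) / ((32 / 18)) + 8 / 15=1050220667 / 79560 - 575*sqrt(57) / 52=13116.88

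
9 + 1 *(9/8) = 81/8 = 10.12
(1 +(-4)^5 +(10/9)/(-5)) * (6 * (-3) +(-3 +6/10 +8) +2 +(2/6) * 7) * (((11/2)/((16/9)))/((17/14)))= 85800253/4080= 21029.47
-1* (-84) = 84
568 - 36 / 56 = 567.36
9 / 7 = 1.29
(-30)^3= -27000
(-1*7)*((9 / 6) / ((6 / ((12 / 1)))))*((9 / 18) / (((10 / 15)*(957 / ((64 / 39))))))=-112 / 4147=-0.03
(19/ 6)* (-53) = -167.83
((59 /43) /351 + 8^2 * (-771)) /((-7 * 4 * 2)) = 744748933 /845208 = 881.14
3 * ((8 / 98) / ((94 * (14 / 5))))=0.00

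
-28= -28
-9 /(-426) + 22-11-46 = -4967 /142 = -34.98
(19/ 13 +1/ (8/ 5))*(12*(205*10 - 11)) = 1327389/ 26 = 51053.42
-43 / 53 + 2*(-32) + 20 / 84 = -71870 / 1113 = -64.57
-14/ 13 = -1.08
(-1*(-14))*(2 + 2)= 56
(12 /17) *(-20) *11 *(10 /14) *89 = -1174800 /119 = -9872.27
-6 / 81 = -2 / 27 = -0.07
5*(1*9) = 45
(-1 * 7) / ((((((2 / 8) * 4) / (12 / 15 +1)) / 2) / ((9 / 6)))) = -189 / 5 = -37.80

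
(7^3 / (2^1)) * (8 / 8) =343 / 2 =171.50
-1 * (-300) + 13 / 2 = 613 / 2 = 306.50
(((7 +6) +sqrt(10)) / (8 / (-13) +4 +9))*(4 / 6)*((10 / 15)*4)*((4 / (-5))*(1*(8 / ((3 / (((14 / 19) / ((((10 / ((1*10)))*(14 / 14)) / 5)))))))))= -173056 / 11799-13312*sqrt(10) / 11799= -18.23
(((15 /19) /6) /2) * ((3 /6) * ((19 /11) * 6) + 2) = 395 /836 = 0.47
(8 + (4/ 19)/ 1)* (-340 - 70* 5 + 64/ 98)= -5269368/ 931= -5659.90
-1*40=-40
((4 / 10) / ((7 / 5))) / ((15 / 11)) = 22 / 105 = 0.21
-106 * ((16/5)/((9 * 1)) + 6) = -30316/45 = -673.69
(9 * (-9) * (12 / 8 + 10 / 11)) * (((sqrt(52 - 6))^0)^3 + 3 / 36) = -18603 / 88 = -211.40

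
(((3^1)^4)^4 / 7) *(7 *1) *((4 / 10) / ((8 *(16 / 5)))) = 43046721 / 64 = 672605.02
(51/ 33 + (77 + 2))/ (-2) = -443/ 11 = -40.27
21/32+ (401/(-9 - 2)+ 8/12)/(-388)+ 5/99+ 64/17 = 23840903/5224032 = 4.56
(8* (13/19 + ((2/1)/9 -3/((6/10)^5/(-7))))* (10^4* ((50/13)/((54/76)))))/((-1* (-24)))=417020000000/85293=4889264.07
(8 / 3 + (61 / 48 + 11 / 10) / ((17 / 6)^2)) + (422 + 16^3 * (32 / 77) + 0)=2840189237 / 1335180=2127.20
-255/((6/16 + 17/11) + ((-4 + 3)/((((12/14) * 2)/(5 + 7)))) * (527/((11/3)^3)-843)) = -2715240/62057473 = -0.04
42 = 42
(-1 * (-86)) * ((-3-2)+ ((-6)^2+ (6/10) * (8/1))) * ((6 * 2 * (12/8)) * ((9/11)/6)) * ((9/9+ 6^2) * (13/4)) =99960939/110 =908735.81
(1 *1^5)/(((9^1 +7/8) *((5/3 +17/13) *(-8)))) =-39/9164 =-0.00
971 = 971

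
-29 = -29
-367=-367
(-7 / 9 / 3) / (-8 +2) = 0.04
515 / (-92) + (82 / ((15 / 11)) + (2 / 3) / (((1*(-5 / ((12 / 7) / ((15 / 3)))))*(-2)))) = 2635169 / 48300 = 54.56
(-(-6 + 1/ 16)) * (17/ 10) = 323/ 32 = 10.09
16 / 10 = 8 / 5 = 1.60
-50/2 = -25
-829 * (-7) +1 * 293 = 6096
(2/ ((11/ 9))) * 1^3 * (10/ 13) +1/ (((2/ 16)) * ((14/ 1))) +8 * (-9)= -70240/ 1001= -70.17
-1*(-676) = 676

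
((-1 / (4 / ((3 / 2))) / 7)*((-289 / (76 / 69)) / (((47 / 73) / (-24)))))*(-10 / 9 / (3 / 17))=41244635 / 12502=3299.04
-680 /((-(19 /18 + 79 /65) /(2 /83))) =1591200 /220531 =7.22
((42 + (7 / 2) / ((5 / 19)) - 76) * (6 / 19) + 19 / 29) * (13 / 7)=-210652 / 19285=-10.92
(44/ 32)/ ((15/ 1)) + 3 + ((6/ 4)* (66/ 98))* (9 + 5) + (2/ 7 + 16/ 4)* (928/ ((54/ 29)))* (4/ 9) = 3131497/ 3240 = 966.51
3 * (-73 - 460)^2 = 852267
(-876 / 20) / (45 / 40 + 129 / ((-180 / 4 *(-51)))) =-268056 / 7229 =-37.08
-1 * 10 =-10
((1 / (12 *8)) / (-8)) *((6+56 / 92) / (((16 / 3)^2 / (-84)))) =1197 / 47104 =0.03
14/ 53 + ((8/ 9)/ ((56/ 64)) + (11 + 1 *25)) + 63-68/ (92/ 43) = 5260396/ 76797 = 68.50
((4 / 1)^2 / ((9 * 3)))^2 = 256 / 729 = 0.35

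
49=49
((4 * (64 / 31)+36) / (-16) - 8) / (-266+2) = 445 / 10912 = 0.04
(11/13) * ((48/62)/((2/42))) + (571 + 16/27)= 6369187/10881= 585.35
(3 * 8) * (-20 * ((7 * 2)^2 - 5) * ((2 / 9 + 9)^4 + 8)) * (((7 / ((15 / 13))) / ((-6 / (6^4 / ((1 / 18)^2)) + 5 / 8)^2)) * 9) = -929509409562918912 / 10016231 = -92800316762.16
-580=-580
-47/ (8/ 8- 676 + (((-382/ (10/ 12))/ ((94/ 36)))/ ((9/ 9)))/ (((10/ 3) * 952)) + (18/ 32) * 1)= 105148400/ 1508975343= 0.07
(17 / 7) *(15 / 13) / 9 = 85 / 273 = 0.31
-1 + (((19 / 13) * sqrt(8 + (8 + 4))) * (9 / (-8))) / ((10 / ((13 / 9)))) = -19 * sqrt(5) / 40 - 1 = -2.06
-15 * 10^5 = -1500000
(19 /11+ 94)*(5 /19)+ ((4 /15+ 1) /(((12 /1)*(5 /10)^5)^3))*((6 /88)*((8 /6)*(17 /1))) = 5274469 /84645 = 62.31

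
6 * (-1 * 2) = -12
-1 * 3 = -3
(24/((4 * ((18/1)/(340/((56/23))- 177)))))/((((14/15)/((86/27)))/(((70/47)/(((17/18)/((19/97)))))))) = -21364550/1627563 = -13.13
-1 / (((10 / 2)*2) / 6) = -3 / 5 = -0.60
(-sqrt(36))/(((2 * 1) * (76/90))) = -135/38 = -3.55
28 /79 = 0.35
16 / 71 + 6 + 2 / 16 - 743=-418417 / 568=-736.65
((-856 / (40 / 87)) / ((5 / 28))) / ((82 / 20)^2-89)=1042608 / 7219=144.43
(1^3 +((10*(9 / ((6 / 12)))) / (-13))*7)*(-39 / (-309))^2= -16211 / 10609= -1.53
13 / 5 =2.60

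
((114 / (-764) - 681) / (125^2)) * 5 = -260199 / 1193750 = -0.22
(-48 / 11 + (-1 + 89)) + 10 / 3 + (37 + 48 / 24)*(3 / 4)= 15341 / 132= 116.22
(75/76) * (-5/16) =-375/1216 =-0.31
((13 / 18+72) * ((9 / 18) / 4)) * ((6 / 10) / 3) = 1309 / 720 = 1.82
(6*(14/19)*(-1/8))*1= -21/38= -0.55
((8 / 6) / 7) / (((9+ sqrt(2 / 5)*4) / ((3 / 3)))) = 60 / 2611-16*sqrt(10) / 7833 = 0.02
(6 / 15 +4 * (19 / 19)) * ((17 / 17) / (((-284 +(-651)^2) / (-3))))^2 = 0.00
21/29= 0.72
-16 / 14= -8 / 7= -1.14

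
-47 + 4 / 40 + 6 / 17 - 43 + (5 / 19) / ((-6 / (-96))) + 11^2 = 115193 / 3230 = 35.66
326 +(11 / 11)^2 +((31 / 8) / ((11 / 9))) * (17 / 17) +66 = 34863 / 88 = 396.17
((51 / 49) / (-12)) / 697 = -1 / 8036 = -0.00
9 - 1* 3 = 6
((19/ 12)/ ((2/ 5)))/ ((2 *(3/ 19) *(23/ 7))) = 3.81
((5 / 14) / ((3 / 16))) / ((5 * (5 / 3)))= 8 / 35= 0.23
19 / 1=19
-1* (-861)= 861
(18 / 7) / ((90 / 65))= 1.86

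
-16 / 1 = -16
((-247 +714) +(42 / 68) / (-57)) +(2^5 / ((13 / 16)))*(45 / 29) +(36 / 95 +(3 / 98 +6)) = 15946598216 / 29833895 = 534.51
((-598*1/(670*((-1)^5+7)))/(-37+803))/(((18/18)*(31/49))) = -14651/47729460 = -0.00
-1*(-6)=6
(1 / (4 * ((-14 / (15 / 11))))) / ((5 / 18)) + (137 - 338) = -61935 / 308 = -201.09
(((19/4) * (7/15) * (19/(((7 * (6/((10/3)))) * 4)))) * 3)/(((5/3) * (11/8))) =361/330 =1.09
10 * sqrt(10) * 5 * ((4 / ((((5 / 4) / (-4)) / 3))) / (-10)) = 192 * sqrt(10) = 607.16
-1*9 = -9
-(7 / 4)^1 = -7 / 4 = -1.75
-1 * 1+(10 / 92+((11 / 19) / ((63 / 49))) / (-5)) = -38597 / 39330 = -0.98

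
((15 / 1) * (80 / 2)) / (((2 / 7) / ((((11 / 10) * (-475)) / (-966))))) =26125 / 23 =1135.87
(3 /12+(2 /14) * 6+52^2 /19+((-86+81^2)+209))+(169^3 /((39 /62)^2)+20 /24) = 58440167179 /4788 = 12205548.70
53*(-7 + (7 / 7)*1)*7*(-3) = 6678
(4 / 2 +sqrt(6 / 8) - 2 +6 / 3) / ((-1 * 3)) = -2 / 3 - sqrt(3) / 6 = -0.96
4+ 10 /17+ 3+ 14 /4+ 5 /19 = 7333 /646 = 11.35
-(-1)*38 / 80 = 19 / 40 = 0.48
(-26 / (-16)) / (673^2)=13 / 3623432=0.00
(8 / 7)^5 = 32768 / 16807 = 1.95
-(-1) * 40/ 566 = 20/ 283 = 0.07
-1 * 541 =-541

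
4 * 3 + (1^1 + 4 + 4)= 21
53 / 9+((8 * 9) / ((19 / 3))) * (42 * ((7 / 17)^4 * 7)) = 1456363583 / 14282091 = 101.97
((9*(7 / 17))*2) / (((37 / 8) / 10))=10080 / 629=16.03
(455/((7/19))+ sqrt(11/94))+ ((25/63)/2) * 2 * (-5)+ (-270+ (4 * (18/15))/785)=sqrt(1034)/94+ 238131262/247275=963.36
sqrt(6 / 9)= sqrt(6) / 3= 0.82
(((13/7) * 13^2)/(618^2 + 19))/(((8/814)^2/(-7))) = -363930853/6111088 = -59.55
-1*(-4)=4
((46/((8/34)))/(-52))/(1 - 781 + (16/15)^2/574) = 25248825/5238310688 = 0.00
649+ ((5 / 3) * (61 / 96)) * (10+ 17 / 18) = 3424501 / 5184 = 660.59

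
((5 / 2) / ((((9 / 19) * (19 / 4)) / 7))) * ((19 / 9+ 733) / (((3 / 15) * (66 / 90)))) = 11578000 / 297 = 38983.16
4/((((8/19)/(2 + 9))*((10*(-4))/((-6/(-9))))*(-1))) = 209/120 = 1.74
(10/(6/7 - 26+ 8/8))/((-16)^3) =35/346112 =0.00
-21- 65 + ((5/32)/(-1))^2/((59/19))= -5195301/60416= -85.99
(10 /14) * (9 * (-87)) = -3915 /7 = -559.29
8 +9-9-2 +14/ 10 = 37/ 5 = 7.40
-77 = -77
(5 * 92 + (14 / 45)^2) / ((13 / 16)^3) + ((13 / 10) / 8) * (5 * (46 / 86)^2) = 112929849381769 / 131616997200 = 858.02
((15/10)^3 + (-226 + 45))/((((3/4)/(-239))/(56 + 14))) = 11886665/3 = 3962221.67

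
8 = 8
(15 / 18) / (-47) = -5 / 282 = -0.02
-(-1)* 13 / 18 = 13 / 18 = 0.72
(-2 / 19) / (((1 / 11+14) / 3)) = -0.02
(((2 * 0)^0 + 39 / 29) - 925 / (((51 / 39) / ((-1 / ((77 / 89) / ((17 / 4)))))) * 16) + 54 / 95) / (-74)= -2988022003 / 1004671360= -2.97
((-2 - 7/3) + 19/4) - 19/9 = -61/36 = -1.69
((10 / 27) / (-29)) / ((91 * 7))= -10 / 498771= -0.00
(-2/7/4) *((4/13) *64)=-1.41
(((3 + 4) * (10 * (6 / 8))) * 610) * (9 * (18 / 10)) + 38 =518843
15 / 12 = 5 / 4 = 1.25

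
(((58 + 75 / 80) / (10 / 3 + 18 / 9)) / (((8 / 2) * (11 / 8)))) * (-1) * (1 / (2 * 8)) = -2829 / 22528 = -0.13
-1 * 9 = -9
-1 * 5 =-5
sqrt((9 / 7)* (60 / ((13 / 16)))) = 24* sqrt(1365) / 91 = 9.74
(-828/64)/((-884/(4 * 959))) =198513/3536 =56.14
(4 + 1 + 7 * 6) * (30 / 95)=282 / 19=14.84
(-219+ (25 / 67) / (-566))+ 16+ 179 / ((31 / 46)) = 73605827 / 1175582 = 62.61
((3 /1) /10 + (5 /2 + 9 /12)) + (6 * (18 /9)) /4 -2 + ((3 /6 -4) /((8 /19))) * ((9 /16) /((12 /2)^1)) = 9653 /2560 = 3.77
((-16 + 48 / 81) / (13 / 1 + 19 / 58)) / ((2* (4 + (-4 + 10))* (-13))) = 464 / 104355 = 0.00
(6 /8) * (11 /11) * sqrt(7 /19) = 3 * sqrt(133) /76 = 0.46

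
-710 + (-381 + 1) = -1090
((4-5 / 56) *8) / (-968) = -219 / 6776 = -0.03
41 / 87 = 0.47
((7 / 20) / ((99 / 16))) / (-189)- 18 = -240574 / 13365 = -18.00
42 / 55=0.76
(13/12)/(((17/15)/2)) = 65/34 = 1.91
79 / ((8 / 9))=711 / 8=88.88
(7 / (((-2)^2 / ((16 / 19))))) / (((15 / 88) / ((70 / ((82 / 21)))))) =120736 / 779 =154.99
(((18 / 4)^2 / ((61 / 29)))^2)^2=30446127875601 / 3544535296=8589.60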